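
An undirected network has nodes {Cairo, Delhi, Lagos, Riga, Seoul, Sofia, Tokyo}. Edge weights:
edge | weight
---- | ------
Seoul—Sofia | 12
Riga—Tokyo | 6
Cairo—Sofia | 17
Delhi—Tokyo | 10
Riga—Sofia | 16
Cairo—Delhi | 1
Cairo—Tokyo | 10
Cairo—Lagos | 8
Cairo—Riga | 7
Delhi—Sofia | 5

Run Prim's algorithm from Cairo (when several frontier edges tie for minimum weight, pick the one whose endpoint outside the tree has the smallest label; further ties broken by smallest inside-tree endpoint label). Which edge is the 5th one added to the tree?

Grow the tree from Cairo using Prim:
Step 1: cheapest edge leaving the tree is Cairo—Delhi (1); add Delhi.
Step 2: cheapest edge leaving the tree is Delhi—Sofia (5); add Sofia.
Step 3: cheapest edge leaving the tree is Cairo—Riga (7); add Riga.
Step 4: cheapest edge leaving the tree is Riga—Tokyo (6); add Tokyo.
Step 5: cheapest edge leaving the tree is Cairo—Lagos (8); add Lagos.
Step 6: cheapest edge leaving the tree is Seoul—Sofia (12); add Seoul.
The 5th edge added is Cairo—Lagos.

Cairo-Lagos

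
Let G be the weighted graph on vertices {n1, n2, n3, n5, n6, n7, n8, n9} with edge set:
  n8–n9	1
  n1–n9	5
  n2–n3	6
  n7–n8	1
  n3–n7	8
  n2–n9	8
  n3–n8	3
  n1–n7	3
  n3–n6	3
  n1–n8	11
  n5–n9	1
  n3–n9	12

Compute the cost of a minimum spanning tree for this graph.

18

Prim's algorithm from n6:
Step 1: cheapest edge leaving the tree is n3–n6 (3); add n3.
Step 2: cheapest edge leaving the tree is n3–n8 (3); add n8.
Step 3: cheapest edge leaving the tree is n7–n8 (1); add n7.
Step 4: cheapest edge leaving the tree is n8–n9 (1); add n9.
Step 5: cheapest edge leaving the tree is n5–n9 (1); add n5.
Step 6: cheapest edge leaving the tree is n1–n7 (3); add n1.
Step 7: cheapest edge leaving the tree is n2–n3 (6); add n2.
MST edges: n3–n6, n3–n8, n7–n8, n8–n9, n5–n9, n1–n7, n2–n3; total weight 3+3+1+1+1+3+6 = 18.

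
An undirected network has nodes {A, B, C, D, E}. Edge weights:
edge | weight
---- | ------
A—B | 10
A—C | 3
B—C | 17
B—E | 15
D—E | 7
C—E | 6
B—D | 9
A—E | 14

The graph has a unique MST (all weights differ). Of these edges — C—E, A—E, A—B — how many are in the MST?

Kruskal's algorithm — process edges by increasing weight (ties by edge label):
A—C (3): add — endpoints in different components.
C—E (6): add — endpoints in different components.
D—E (7): add — endpoints in different components.
B—D (9): add — endpoints in different components.
MST edge set: {A—C, C—E, D—E, B—D}.
Of the listed edges, {C—E} are in the MST → 1.

1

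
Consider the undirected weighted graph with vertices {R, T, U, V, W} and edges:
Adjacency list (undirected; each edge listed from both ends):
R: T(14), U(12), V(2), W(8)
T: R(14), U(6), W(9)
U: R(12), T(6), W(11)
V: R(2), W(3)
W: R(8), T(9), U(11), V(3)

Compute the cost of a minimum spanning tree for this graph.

20

Kruskal's algorithm — process edges by increasing weight (ties by edge label):
R V (2): add — endpoints in different components.
V W (3): add — endpoints in different components.
T U (6): add — endpoints in different components.
R W (8): skip — R and W already connected.
T W (9): add — endpoints in different components.
MST edges: R V, V W, T U, T W; total weight 2+3+6+9 = 20.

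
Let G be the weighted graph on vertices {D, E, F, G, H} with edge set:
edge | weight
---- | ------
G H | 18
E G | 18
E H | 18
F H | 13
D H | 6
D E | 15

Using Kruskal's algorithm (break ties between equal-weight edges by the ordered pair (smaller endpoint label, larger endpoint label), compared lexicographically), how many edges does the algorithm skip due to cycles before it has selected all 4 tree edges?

0

Kruskal's algorithm — process edges by increasing weight (ties by edge label):
D H (6): add. Components now {D,H} {E} {F} {G}
F H (13): add. Components now {D,F,H} {E} {G}
D E (15): add. Components now {D,E,F,H} {G}
E G (18): add. Components now {D,E,F,G,H}
Edges rejected before the tree was complete: 0.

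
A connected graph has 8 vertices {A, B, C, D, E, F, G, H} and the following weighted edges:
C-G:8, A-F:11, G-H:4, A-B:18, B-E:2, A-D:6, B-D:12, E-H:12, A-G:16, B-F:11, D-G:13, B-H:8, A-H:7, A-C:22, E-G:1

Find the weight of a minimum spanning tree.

Sort edges by weight, then run Kruskal:
E-G (1): add — endpoints in different components.
B-E (2): add — endpoints in different components.
G-H (4): add — endpoints in different components.
A-D (6): add — endpoints in different components.
A-H (7): add — endpoints in different components.
B-H (8): skip — B and H already connected.
C-G (8): add — endpoints in different components.
A-F (11): add — endpoints in different components.
MST edges: E-G, B-E, G-H, A-D, A-H, C-G, A-F; total weight 1+2+4+6+7+8+11 = 39.

39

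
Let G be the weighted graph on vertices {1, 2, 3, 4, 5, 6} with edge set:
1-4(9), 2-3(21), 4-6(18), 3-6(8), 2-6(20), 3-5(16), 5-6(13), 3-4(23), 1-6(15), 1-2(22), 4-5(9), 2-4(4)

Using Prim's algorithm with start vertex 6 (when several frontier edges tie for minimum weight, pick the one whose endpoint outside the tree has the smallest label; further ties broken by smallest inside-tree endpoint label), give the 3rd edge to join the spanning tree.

4-5

Prim, starting at 6.
Step 1: cheapest edge leaving the tree is 3-6 (8); add 3.
Step 2: cheapest edge leaving the tree is 5-6 (13); add 5.
Step 3: cheapest edge leaving the tree is 4-5 (9); add 4.
Step 4: cheapest edge leaving the tree is 2-4 (4); add 2.
Step 5: cheapest edge leaving the tree is 1-4 (9); add 1.
The 3rd edge added is 4-5.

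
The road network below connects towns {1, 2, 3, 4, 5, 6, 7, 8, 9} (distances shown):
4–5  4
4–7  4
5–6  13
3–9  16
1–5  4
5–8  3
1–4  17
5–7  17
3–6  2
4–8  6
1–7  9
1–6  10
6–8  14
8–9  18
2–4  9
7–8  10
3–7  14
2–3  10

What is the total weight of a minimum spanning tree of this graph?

Prim, starting at 8.
Step 1: cheapest edge leaving the tree is 5–8 (3); add 5.
Step 2: cheapest edge leaving the tree is 1–5 (4); add 1.
Step 3: cheapest edge leaving the tree is 4–5 (4); add 4.
Step 4: cheapest edge leaving the tree is 4–7 (4); add 7.
Step 5: cheapest edge leaving the tree is 2–4 (9); add 2.
Step 6: cheapest edge leaving the tree is 2–3 (10); add 3.
Step 7: cheapest edge leaving the tree is 3–6 (2); add 6.
Step 8: cheapest edge leaving the tree is 3–9 (16); add 9.
MST edges: 5–8, 1–5, 4–5, 4–7, 2–4, 2–3, 3–6, 3–9; total weight 3+4+4+4+9+10+2+16 = 52.

52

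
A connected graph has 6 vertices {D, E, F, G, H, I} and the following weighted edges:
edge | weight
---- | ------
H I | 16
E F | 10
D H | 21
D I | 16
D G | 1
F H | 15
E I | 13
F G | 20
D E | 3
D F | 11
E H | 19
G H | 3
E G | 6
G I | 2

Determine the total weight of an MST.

19

Sort edges by weight, then run Kruskal:
D G (1): add. Components now {D,G} {E} {F} {H} {I}
G I (2): add. Components now {D,G,I} {E} {F} {H}
D E (3): add. Components now {D,E,G,I} {F} {H}
G H (3): add. Components now {D,E,G,H,I} {F}
E G (6): skip — E and G already connected.
E F (10): add. Components now {D,E,F,G,H,I}
MST edges: D G, G I, D E, G H, E F; total weight 1+2+3+3+10 = 19.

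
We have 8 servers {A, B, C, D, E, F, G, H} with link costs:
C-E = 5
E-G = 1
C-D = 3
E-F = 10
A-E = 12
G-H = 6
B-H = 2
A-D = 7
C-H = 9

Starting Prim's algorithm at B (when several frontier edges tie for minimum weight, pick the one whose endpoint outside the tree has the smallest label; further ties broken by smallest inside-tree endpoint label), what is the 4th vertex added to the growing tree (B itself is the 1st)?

E

Prim, starting at B.
Step 1: frontier [B-H 2] → take B-H (2); add H.
Step 2: frontier [G-H 6, C-H 9] → take G-H (6); add G.
Step 3: frontier [E-G 1, C-H 9] → take E-G (1); add E.
Step 4: frontier [C-E 5, E-F 10, A-E 12, C-H 9] → take C-E (5); add C.
Step 5: frontier [C-D 3, E-F 10, A-E 12] → take C-D (3); add D.
Step 6: frontier [A-D 7, E-F 10, A-E 12] → take A-D (7); add A.
Step 7: frontier [E-F 10] → take E-F (10); add F.
Vertex order: B, H, G, E, C, D, A, F. The 4th vertex is E.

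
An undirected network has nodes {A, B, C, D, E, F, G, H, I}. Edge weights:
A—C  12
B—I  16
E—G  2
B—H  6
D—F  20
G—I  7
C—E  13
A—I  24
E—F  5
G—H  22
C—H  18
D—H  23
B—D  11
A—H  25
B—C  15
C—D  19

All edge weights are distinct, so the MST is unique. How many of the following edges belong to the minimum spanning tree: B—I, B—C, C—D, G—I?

2

Sort edges by weight, then run Kruskal:
E—G (2): add — endpoints in different components.
E—F (5): add — endpoints in different components.
B—H (6): add — endpoints in different components.
G—I (7): add — endpoints in different components.
B—D (11): add — endpoints in different components.
A—C (12): add — endpoints in different components.
C—E (13): add — endpoints in different components.
B—C (15): add — endpoints in different components.
MST edge set: {E—G, E—F, B—H, G—I, B—D, A—C, C—E, B—C}.
Of the listed edges, {B—C, G—I} are in the MST → 2.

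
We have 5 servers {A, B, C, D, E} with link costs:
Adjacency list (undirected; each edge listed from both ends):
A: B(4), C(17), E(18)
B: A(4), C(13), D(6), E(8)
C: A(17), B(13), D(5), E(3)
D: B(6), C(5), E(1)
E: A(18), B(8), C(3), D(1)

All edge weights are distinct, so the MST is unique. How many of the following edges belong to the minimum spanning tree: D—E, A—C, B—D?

2

Sort edges by weight, then run Kruskal:
D—E (1): add. Components now {A} {B} {C} {D,E}
C—E (3): add. Components now {A} {B} {C,D,E}
A—B (4): add. Components now {A,B} {C,D,E}
C—D (5): skip — C and D already connected.
B—D (6): add. Components now {A,B,C,D,E}
MST edge set: {D—E, C—E, A—B, B—D}.
Of the listed edges, {D—E, B—D} are in the MST → 2.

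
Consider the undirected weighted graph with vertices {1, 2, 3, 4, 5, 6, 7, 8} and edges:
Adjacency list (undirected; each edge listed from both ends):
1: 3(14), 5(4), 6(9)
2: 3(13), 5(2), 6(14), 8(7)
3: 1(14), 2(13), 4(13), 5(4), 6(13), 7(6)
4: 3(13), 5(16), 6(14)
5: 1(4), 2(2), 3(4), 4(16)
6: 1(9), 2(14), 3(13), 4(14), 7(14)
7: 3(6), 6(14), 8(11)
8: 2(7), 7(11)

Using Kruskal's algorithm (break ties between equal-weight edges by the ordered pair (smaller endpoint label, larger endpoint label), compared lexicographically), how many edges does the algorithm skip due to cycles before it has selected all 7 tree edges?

2

Kruskal: consider edges lightest-first.
2 5 (2): add — endpoints in different components.
1 5 (4): add — endpoints in different components.
3 5 (4): add — endpoints in different components.
3 7 (6): add — endpoints in different components.
2 8 (7): add — endpoints in different components.
1 6 (9): add — endpoints in different components.
7 8 (11): skip — 7 and 8 already connected.
2 3 (13): skip — 2 and 3 already connected.
3 4 (13): add — endpoints in different components.
Edges rejected before the tree was complete: 2.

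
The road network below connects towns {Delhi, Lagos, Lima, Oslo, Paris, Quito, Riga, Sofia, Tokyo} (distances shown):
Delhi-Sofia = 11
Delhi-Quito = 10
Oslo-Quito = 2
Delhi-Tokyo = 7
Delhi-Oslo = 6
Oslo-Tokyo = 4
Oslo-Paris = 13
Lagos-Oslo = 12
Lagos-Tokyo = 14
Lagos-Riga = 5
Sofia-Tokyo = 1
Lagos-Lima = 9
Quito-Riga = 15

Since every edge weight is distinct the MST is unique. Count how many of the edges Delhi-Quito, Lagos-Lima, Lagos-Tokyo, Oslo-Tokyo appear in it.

2

Kruskal: consider edges lightest-first.
Sofia-Tokyo (1): add — endpoints in different components.
Oslo-Quito (2): add — endpoints in different components.
Oslo-Tokyo (4): add — endpoints in different components.
Lagos-Riga (5): add — endpoints in different components.
Delhi-Oslo (6): add — endpoints in different components.
Delhi-Tokyo (7): skip — Delhi and Tokyo already connected.
Lagos-Lima (9): add — endpoints in different components.
Delhi-Quito (10): skip — Delhi and Quito already connected.
Delhi-Sofia (11): skip — Delhi and Sofia already connected.
Lagos-Oslo (12): add — endpoints in different components.
Oslo-Paris (13): add — endpoints in different components.
MST edge set: {Sofia-Tokyo, Oslo-Quito, Oslo-Tokyo, Lagos-Riga, Delhi-Oslo, Lagos-Lima, Lagos-Oslo, Oslo-Paris}.
Of the listed edges, {Lagos-Lima, Oslo-Tokyo} are in the MST → 2.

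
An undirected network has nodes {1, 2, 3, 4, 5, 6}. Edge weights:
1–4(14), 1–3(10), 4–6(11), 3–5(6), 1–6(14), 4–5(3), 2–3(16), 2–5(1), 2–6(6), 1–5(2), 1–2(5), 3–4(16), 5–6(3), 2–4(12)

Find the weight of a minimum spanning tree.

15

Grow the tree from 5 using Prim:
Step 1: cheapest edge leaving the tree is 2–5 (1); add 2.
Step 2: cheapest edge leaving the tree is 1–5 (2); add 1.
Step 3: cheapest edge leaving the tree is 4–5 (3); add 4.
Step 4: cheapest edge leaving the tree is 5–6 (3); add 6.
Step 5: cheapest edge leaving the tree is 3–5 (6); add 3.
MST edges: 2–5, 1–5, 4–5, 5–6, 3–5; total weight 1+2+3+3+6 = 15.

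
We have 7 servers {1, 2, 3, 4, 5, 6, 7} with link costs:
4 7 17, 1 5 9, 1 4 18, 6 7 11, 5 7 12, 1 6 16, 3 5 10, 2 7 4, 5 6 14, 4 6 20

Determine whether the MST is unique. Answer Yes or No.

Yes

Kruskal: consider edges lightest-first.
2 7 (4): add — endpoints in different components.
1 5 (9): add — endpoints in different components.
3 5 (10): add — endpoints in different components.
6 7 (11): add — endpoints in different components.
5 7 (12): add — endpoints in different components.
5 6 (14): skip — 5 and 6 already connected.
1 6 (16): skip — 1 and 6 already connected.
4 7 (17): add — endpoints in different components.
Every non-tree edge has weight strictly greater than the heaviest edge on the tree path between its endpoints, so the MST is unique.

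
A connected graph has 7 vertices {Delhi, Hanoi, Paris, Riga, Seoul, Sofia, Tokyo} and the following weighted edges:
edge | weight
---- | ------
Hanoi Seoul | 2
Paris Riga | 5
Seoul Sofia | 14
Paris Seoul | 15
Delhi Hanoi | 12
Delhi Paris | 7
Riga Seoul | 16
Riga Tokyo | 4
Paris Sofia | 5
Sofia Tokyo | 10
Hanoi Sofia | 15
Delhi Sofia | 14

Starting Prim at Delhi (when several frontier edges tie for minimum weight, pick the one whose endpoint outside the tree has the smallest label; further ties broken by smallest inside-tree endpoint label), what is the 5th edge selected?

Grow the tree from Delhi using Prim:
Step 1: frontier [Delhi Paris 7, Delhi Hanoi 12, Delhi Sofia 14] → take Delhi Paris (7); add Paris.
Step 2: frontier [Delhi Hanoi 12, Delhi Sofia 14, Paris Riga 5, Paris Sofia 5, Paris Seoul 15] → take Paris Riga (5); add Riga.
Step 3: frontier [Delhi Hanoi 12, Delhi Sofia 14, Paris Sofia 5, Paris Seoul 15, Riga Tokyo 4, Riga Seoul 16] → take Riga Tokyo (4); add Tokyo.
Step 4: frontier [Delhi Hanoi 12, Delhi Sofia 14, Paris Sofia 5, Paris Seoul 15, Riga Seoul 16, Sofia Tokyo 10] → take Paris Sofia (5); add Sofia.
Step 5: frontier [Delhi Hanoi 12, Paris Seoul 15, Riga Seoul 16, Seoul Sofia 14, Hanoi Sofia 15] → take Delhi Hanoi (12); add Hanoi.
Step 6: frontier [Hanoi Seoul 2, Paris Seoul 15, Riga Seoul 16, Seoul Sofia 14] → take Hanoi Seoul (2); add Seoul.
The 5th edge added is Delhi Hanoi.

Delhi-Hanoi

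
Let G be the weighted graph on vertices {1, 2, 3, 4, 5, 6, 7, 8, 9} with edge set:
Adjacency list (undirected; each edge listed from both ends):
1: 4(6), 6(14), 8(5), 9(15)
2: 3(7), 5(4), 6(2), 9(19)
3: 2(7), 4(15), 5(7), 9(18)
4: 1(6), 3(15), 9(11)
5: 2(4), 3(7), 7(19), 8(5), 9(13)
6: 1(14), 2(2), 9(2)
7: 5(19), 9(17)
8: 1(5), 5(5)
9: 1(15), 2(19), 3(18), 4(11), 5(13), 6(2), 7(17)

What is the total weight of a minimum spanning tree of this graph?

48

Kruskal: consider edges lightest-first.
2-6 (2): add — endpoints in different components.
6-9 (2): add — endpoints in different components.
2-5 (4): add — endpoints in different components.
1-8 (5): add — endpoints in different components.
5-8 (5): add — endpoints in different components.
1-4 (6): add — endpoints in different components.
2-3 (7): add — endpoints in different components.
3-5 (7): skip — 3 and 5 already connected.
4-9 (11): skip — 4 and 9 already connected.
5-9 (13): skip — 5 and 9 already connected.
1-6 (14): skip — 1 and 6 already connected.
1-9 (15): skip — 1 and 9 already connected.
3-4 (15): skip — 3 and 4 already connected.
7-9 (17): add — endpoints in different components.
MST edges: 2-6, 6-9, 2-5, 1-8, 5-8, 1-4, 2-3, 7-9; total weight 2+2+4+5+5+6+7+17 = 48.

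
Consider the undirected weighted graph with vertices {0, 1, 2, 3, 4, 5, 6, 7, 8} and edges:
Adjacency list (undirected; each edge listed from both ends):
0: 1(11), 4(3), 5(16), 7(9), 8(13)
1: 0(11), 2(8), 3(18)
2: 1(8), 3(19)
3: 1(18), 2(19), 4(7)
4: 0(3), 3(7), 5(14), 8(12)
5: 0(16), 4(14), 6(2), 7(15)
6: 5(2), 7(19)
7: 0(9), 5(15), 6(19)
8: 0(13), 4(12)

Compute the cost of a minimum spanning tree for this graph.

Prim's algorithm from 0:
Step 1: cheapest edge leaving the tree is 0–4 (3); add 4.
Step 2: cheapest edge leaving the tree is 3–4 (7); add 3.
Step 3: cheapest edge leaving the tree is 0–7 (9); add 7.
Step 4: cheapest edge leaving the tree is 0–1 (11); add 1.
Step 5: cheapest edge leaving the tree is 1–2 (8); add 2.
Step 6: cheapest edge leaving the tree is 4–8 (12); add 8.
Step 7: cheapest edge leaving the tree is 4–5 (14); add 5.
Step 8: cheapest edge leaving the tree is 5–6 (2); add 6.
MST edges: 0–4, 3–4, 0–7, 0–1, 1–2, 4–8, 4–5, 5–6; total weight 3+7+9+11+8+12+14+2 = 66.

66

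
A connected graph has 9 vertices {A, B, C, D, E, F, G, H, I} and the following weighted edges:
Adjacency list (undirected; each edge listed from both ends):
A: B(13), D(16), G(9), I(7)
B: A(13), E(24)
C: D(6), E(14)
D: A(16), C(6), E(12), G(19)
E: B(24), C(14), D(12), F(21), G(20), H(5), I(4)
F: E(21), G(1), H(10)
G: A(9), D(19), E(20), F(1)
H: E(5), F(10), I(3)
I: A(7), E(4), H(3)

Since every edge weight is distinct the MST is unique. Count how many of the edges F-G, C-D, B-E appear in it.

Sort edges by weight, then run Kruskal:
F-G (1): add — endpoints in different components.
H-I (3): add — endpoints in different components.
E-I (4): add — endpoints in different components.
E-H (5): skip — E and H already connected.
C-D (6): add — endpoints in different components.
A-I (7): add — endpoints in different components.
A-G (9): add — endpoints in different components.
F-H (10): skip — F and H already connected.
D-E (12): add — endpoints in different components.
A-B (13): add — endpoints in different components.
MST edge set: {F-G, H-I, E-I, C-D, A-I, A-G, D-E, A-B}.
Of the listed edges, {F-G, C-D} are in the MST → 2.

2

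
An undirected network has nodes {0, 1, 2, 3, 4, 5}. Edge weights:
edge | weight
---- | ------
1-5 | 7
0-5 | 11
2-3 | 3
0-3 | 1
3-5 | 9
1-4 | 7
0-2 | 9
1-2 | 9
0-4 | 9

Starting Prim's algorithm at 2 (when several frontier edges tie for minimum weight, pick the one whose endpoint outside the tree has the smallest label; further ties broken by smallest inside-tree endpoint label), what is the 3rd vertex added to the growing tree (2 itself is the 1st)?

0

Grow the tree from 2 using Prim:
Step 1: frontier [2-3 3, 0-2 9, 1-2 9] → take 2-3 (3); add 3.
Step 2: frontier [0-2 9, 1-2 9, 0-3 1, 3-5 9] → take 0-3 (1); add 0.
Step 3: frontier [0-4 9, 0-5 11, 1-2 9, 3-5 9] → take 1-2 (9); add 1.
Step 4: frontier [0-4 9, 0-5 11, 1-4 7, 1-5 7, 3-5 9] → take 1-4 (7); add 4.
Step 5: frontier [0-5 11, 1-5 7, 3-5 9] → take 1-5 (7); add 5.
Vertex order: 2, 3, 0, 1, 4, 5. The 3rd vertex is 0.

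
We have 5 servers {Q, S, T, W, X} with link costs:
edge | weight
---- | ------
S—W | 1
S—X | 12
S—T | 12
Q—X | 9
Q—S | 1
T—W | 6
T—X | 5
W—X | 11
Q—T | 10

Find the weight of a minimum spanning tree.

13

Sort edges by weight, then run Kruskal:
Q—S (1): add. Components now {W} {Q,S} {T} {X}
S—W (1): add. Components now {Q,S,W} {T} {X}
T—X (5): add. Components now {Q,S,W} {T,X}
T—W (6): add. Components now {Q,S,T,W,X}
MST edges: Q—S, S—W, T—X, T—W; total weight 1+1+5+6 = 13.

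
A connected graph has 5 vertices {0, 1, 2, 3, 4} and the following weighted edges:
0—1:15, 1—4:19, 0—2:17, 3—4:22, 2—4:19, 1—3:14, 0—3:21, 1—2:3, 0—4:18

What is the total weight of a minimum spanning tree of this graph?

50

Prim, starting at 3.
Step 1: cheapest edge leaving the tree is 1—3 (14); add 1.
Step 2: cheapest edge leaving the tree is 1—2 (3); add 2.
Step 3: cheapest edge leaving the tree is 0—1 (15); add 0.
Step 4: cheapest edge leaving the tree is 0—4 (18); add 4.
MST edges: 1—3, 1—2, 0—1, 0—4; total weight 14+3+15+18 = 50.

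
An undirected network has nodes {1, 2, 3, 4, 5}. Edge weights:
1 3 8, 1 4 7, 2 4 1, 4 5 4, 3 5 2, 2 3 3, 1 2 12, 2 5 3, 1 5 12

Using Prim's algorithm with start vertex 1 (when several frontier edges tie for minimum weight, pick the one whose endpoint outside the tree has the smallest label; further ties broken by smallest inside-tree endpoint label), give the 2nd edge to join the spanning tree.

Prim, starting at 1.
Step 1: frontier [1 4 7, 1 3 8, 1 2 12, 1 5 12] → take 1 4 (7); add 4.
Step 2: frontier [1 3 8, 1 2 12, 1 5 12, 2 4 1, 4 5 4] → take 2 4 (1); add 2.
Step 3: frontier [1 3 8, 1 5 12, 2 3 3, 2 5 3, 4 5 4] → take 2 3 (3); add 3.
Step 4: frontier [1 5 12, 2 5 3, 3 5 2, 4 5 4] → take 3 5 (2); add 5.
The 2nd edge added is 2 4.

2-4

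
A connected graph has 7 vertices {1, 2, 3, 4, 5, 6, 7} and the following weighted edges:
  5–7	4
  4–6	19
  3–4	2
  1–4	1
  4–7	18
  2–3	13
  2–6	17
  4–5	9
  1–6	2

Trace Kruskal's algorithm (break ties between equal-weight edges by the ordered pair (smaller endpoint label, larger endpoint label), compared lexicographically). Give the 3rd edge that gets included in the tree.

Kruskal: consider edges lightest-first.
1–4 (1): add — endpoints in different components.
1–6 (2): add — endpoints in different components.
3–4 (2): add — endpoints in different components.
5–7 (4): add — endpoints in different components.
4–5 (9): add — endpoints in different components.
2–3 (13): add — endpoints in different components.
The 3rd edge added is 3–4.

3-4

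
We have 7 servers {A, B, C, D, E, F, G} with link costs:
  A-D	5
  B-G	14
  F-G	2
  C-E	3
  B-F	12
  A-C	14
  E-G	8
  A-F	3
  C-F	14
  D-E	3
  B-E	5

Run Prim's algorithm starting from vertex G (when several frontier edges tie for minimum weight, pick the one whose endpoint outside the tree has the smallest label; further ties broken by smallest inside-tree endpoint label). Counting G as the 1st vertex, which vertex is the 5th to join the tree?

E

Prim's algorithm from G:
Step 1: frontier [F-G 2, E-G 8, B-G 14] → take F-G (2); add F.
Step 2: frontier [A-F 3, B-F 12, C-F 14, E-G 8, B-G 14] → take A-F (3); add A.
Step 3: frontier [A-D 5, A-C 14, B-F 12, C-F 14, E-G 8, B-G 14] → take A-D (5); add D.
Step 4: frontier [A-C 14, D-E 3, B-F 12, C-F 14, E-G 8, B-G 14] → take D-E (3); add E.
Step 5: frontier [A-C 14, C-E 3, B-E 5, B-F 12, C-F 14, B-G 14] → take C-E (3); add C.
Step 6: frontier [B-E 5, B-F 12, B-G 14] → take B-E (5); add B.
Vertex order: G, F, A, D, E, C, B. The 5th vertex is E.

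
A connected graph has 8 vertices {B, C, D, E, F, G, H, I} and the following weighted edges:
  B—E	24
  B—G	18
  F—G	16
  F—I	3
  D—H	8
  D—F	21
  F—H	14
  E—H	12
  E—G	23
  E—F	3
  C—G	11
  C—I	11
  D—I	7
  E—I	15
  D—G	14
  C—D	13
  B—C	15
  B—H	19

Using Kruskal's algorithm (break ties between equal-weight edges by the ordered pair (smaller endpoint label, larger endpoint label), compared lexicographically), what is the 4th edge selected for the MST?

D-H

Kruskal's algorithm — process edges by increasing weight (ties by edge label):
E—F (3): add — endpoints in different components.
F—I (3): add — endpoints in different components.
D—I (7): add — endpoints in different components.
D—H (8): add — endpoints in different components.
C—G (11): add — endpoints in different components.
C—I (11): add — endpoints in different components.
E—H (12): skip — E and H already connected.
C—D (13): skip — C and D already connected.
D—G (14): skip — D and G already connected.
F—H (14): skip — F and H already connected.
B—C (15): add — endpoints in different components.
The 4th edge added is D—H.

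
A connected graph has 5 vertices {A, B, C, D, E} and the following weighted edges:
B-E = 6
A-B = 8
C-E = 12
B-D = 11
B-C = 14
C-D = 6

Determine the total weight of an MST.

Kruskal: consider edges lightest-first.
B-E (6): add. Components now {A} {B,E} {C} {D}
C-D (6): add. Components now {A} {B,E} {C,D}
A-B (8): add. Components now {A,B,E} {C,D}
B-D (11): add. Components now {A,B,C,D,E}
MST edges: B-E, C-D, A-B, B-D; total weight 6+6+8+11 = 31.

31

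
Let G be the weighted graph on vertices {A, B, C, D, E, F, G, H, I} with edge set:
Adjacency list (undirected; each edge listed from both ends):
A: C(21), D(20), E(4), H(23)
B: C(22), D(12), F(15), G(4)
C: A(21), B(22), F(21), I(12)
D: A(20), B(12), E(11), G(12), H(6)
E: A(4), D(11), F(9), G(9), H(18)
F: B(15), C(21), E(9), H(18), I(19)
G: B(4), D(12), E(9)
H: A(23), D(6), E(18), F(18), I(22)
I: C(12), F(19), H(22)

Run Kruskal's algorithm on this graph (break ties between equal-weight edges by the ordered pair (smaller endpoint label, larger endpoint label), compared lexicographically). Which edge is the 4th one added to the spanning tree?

Sort edges by weight, then run Kruskal:
A—E (4): add — endpoints in different components.
B—G (4): add — endpoints in different components.
D—H (6): add — endpoints in different components.
E—F (9): add — endpoints in different components.
E—G (9): add — endpoints in different components.
D—E (11): add — endpoints in different components.
B—D (12): skip — B and D already connected.
C—I (12): add — endpoints in different components.
D—G (12): skip — D and G already connected.
B—F (15): skip — B and F already connected.
E—H (18): skip — E and H already connected.
F—H (18): skip — F and H already connected.
F—I (19): add — endpoints in different components.
The 4th edge added is E—F.

E-F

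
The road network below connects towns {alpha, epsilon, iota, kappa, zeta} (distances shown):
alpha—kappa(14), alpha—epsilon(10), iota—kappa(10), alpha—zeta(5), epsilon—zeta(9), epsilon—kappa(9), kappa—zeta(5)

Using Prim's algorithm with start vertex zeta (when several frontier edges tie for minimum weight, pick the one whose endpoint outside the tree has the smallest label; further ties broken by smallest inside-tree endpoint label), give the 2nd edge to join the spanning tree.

kappa-zeta

Prim's algorithm from zeta:
Step 1: cheapest edge leaving the tree is alpha—zeta (5); add alpha.
Step 2: cheapest edge leaving the tree is kappa—zeta (5); add kappa.
Step 3: cheapest edge leaving the tree is epsilon—kappa (9); add epsilon.
Step 4: cheapest edge leaving the tree is iota—kappa (10); add iota.
The 2nd edge added is kappa—zeta.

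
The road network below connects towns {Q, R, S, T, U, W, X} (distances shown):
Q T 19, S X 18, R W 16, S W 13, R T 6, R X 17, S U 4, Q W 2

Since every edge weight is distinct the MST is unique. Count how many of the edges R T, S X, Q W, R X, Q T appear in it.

Kruskal's algorithm — process edges by increasing weight (ties by edge label):
Q W (2): add. Components now {T} {R} {S} {X} {Q,W} {U}
S U (4): add. Components now {T} {R} {S,U} {X} {Q,W}
R T (6): add. Components now {R,T} {S,U} {X} {Q,W}
S W (13): add. Components now {R,T} {Q,S,U,W} {X}
R W (16): add. Components now {Q,R,S,T,U,W} {X}
R X (17): add. Components now {Q,R,S,T,U,W,X}
MST edge set: {Q W, S U, R T, S W, R W, R X}.
Of the listed edges, {R T, Q W, R X} are in the MST → 3.

3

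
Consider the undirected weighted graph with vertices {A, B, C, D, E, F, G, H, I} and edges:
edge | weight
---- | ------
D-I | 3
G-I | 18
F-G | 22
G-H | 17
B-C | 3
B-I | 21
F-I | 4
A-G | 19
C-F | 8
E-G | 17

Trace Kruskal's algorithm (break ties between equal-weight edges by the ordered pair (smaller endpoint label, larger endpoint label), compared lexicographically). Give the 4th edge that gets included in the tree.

C-F

Sort edges by weight, then run Kruskal:
B-C (3): add — endpoints in different components.
D-I (3): add — endpoints in different components.
F-I (4): add — endpoints in different components.
C-F (8): add — endpoints in different components.
E-G (17): add — endpoints in different components.
G-H (17): add — endpoints in different components.
G-I (18): add — endpoints in different components.
A-G (19): add — endpoints in different components.
The 4th edge added is C-F.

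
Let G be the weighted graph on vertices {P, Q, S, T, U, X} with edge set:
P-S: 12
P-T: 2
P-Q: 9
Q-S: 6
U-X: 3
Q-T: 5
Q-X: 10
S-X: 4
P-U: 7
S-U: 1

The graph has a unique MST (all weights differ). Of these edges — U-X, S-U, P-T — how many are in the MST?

Kruskal's algorithm — process edges by increasing weight (ties by edge label):
S-U (1): add. Components now {S,U} {P} {Q} {X} {T}
P-T (2): add. Components now {S,U} {P,T} {Q} {X}
U-X (3): add. Components now {S,U,X} {P,T} {Q}
S-X (4): skip — X and S already connected.
Q-T (5): add. Components now {S,U,X} {P,Q,T}
Q-S (6): add. Components now {P,Q,S,T,U,X}
MST edge set: {S-U, P-T, U-X, Q-T, Q-S}.
Of the listed edges, {U-X, S-U, P-T} are in the MST → 3.

3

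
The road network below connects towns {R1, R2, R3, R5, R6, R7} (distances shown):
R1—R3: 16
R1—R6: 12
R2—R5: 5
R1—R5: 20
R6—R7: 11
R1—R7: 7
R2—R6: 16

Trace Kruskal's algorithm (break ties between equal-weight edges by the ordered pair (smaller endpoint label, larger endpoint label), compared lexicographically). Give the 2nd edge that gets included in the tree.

R1-R7

Kruskal: consider edges lightest-first.
R2—R5 (5): add — endpoints in different components.
R1—R7 (7): add — endpoints in different components.
R6—R7 (11): add — endpoints in different components.
R1—R6 (12): skip — R1 and R6 already connected.
R1—R3 (16): add — endpoints in different components.
R2—R6 (16): add — endpoints in different components.
The 2nd edge added is R1—R7.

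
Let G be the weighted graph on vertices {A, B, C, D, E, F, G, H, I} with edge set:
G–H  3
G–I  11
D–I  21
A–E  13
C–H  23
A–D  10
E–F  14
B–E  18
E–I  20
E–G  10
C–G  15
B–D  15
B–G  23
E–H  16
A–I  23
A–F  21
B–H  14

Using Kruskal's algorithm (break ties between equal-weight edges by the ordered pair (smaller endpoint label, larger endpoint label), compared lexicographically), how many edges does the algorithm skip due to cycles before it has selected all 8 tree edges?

Kruskal: consider edges lightest-first.
G–H (3): add — endpoints in different components.
A–D (10): add — endpoints in different components.
E–G (10): add — endpoints in different components.
G–I (11): add — endpoints in different components.
A–E (13): add — endpoints in different components.
B–H (14): add — endpoints in different components.
E–F (14): add — endpoints in different components.
B–D (15): skip — B and D already connected.
C–G (15): add — endpoints in different components.
Edges rejected before the tree was complete: 1.

1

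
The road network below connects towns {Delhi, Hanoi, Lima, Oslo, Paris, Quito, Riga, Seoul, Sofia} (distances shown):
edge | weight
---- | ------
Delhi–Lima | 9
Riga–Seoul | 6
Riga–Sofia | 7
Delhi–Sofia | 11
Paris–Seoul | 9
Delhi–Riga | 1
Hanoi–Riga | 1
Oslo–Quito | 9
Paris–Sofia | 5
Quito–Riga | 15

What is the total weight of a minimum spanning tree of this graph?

53

Kruskal's algorithm — process edges by increasing weight (ties by edge label):
Delhi–Riga (1): add — endpoints in different components.
Hanoi–Riga (1): add — endpoints in different components.
Paris–Sofia (5): add — endpoints in different components.
Riga–Seoul (6): add — endpoints in different components.
Riga–Sofia (7): add — endpoints in different components.
Delhi–Lima (9): add — endpoints in different components.
Oslo–Quito (9): add — endpoints in different components.
Paris–Seoul (9): skip — Paris and Seoul already connected.
Delhi–Sofia (11): skip — Delhi and Sofia already connected.
Quito–Riga (15): add — endpoints in different components.
MST edges: Delhi–Riga, Hanoi–Riga, Paris–Sofia, Riga–Seoul, Riga–Sofia, Delhi–Lima, Oslo–Quito, Quito–Riga; total weight 1+1+5+6+7+9+9+15 = 53.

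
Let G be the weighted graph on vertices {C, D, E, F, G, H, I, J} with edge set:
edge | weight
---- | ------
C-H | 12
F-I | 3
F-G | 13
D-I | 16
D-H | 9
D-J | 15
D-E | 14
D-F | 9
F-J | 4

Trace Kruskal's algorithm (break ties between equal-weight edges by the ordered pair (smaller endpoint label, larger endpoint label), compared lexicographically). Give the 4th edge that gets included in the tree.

Sort edges by weight, then run Kruskal:
F-I (3): add — endpoints in different components.
F-J (4): add — endpoints in different components.
D-F (9): add — endpoints in different components.
D-H (9): add — endpoints in different components.
C-H (12): add — endpoints in different components.
F-G (13): add — endpoints in different components.
D-E (14): add — endpoints in different components.
The 4th edge added is D-H.

D-H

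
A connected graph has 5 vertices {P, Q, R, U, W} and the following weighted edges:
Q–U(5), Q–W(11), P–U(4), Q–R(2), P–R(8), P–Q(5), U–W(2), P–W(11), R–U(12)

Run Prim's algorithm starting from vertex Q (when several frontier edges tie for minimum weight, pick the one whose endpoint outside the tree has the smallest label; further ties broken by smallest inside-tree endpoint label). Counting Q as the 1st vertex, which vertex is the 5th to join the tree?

Prim's algorithm from Q:
Step 1: frontier [Q–R 2, P–Q 5, Q–U 5, Q–W 11] → take Q–R (2); add R.
Step 2: frontier [P–Q 5, Q–U 5, Q–W 11, P–R 8, R–U 12] → take P–Q (5); add P.
Step 3: frontier [P–U 4, P–W 11, Q–U 5, Q–W 11, R–U 12] → take P–U (4); add U.
Step 4: frontier [P–W 11, Q–W 11, U–W 2] → take U–W (2); add W.
Vertex order: Q, R, P, U, W. The 5th vertex is W.

W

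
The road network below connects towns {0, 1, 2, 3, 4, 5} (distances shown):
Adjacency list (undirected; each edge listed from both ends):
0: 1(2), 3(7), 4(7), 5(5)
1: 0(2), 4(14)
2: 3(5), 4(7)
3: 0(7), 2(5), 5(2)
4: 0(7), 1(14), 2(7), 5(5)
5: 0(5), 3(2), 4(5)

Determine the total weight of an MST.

19

Prim's algorithm from 4:
Step 1: cheapest edge leaving the tree is 4—5 (5); add 5.
Step 2: cheapest edge leaving the tree is 3—5 (2); add 3.
Step 3: cheapest edge leaving the tree is 0—5 (5); add 0.
Step 4: cheapest edge leaving the tree is 0—1 (2); add 1.
Step 5: cheapest edge leaving the tree is 2—3 (5); add 2.
MST edges: 4—5, 3—5, 0—5, 0—1, 2—3; total weight 5+2+5+2+5 = 19.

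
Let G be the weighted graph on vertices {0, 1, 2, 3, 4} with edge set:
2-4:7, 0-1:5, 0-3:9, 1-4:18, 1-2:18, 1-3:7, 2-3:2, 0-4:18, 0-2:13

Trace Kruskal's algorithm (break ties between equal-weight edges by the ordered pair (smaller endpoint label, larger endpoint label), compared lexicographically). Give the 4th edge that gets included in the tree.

Sort edges by weight, then run Kruskal:
2-3 (2): add — endpoints in different components.
0-1 (5): add — endpoints in different components.
1-3 (7): add — endpoints in different components.
2-4 (7): add — endpoints in different components.
The 4th edge added is 2-4.

2-4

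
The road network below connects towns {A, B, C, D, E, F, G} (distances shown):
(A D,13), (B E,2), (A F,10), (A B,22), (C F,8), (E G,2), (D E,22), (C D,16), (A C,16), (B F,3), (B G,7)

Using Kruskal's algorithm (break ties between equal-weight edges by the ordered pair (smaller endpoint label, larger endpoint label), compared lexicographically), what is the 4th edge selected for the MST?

C-F

Sort edges by weight, then run Kruskal:
B E (2): add. Components now {A} {B,E} {C} {D} {F} {G}
E G (2): add. Components now {A} {B,E,G} {C} {D} {F}
B F (3): add. Components now {A} {B,E,F,G} {C} {D}
B G (7): skip — B and G already connected.
C F (8): add. Components now {A} {B,C,E,F,G} {D}
A F (10): add. Components now {A,B,C,E,F,G} {D}
A D (13): add. Components now {A,B,C,D,E,F,G}
The 4th edge added is C F.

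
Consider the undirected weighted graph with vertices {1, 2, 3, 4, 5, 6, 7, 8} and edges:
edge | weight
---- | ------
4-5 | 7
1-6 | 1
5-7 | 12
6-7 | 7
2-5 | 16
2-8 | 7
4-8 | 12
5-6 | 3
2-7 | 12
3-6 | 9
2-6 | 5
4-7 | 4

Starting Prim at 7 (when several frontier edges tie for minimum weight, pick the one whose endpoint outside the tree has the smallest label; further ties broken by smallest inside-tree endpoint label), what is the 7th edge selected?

Grow the tree from 7 using Prim:
Step 1: cheapest edge leaving the tree is 4-7 (4); add 4.
Step 2: cheapest edge leaving the tree is 4-5 (7); add 5.
Step 3: cheapest edge leaving the tree is 5-6 (3); add 6.
Step 4: cheapest edge leaving the tree is 1-6 (1); add 1.
Step 5: cheapest edge leaving the tree is 2-6 (5); add 2.
Step 6: cheapest edge leaving the tree is 2-8 (7); add 8.
Step 7: cheapest edge leaving the tree is 3-6 (9); add 3.
The 7th edge added is 3-6.

3-6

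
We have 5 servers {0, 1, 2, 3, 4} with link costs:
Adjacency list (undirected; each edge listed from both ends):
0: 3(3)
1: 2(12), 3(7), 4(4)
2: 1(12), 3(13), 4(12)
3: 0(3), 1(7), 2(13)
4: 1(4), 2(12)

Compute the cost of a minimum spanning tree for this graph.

26

Sort edges by weight, then run Kruskal:
0-3 (3): add. Components now {0,3} {1} {2} {4}
1-4 (4): add. Components now {0,3} {1,4} {2}
1-3 (7): add. Components now {0,1,3,4} {2}
1-2 (12): add. Components now {0,1,2,3,4}
MST edges: 0-3, 1-4, 1-3, 1-2; total weight 3+4+7+12 = 26.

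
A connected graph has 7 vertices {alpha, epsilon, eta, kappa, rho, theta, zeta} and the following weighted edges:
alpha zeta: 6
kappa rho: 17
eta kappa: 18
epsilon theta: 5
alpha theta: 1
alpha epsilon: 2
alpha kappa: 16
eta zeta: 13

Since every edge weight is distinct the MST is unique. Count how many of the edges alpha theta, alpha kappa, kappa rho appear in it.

Kruskal's algorithm — process edges by increasing weight (ties by edge label):
alpha theta (1): add. Components now {alpha,theta} {epsilon} {zeta} {rho} {kappa} {eta}
alpha epsilon (2): add. Components now {alpha,epsilon,theta} {zeta} {rho} {kappa} {eta}
epsilon theta (5): skip — epsilon and theta already connected.
alpha zeta (6): add. Components now {alpha,epsilon,theta,zeta} {rho} {kappa} {eta}
eta zeta (13): add. Components now {alpha,epsilon,eta,theta,zeta} {rho} {kappa}
alpha kappa (16): add. Components now {alpha,epsilon,eta,kappa,theta,zeta} {rho}
kappa rho (17): add. Components now {alpha,epsilon,eta,kappa,rho,theta,zeta}
MST edge set: {alpha theta, alpha epsilon, alpha zeta, eta zeta, alpha kappa, kappa rho}.
Of the listed edges, {alpha theta, alpha kappa, kappa rho} are in the MST → 3.

3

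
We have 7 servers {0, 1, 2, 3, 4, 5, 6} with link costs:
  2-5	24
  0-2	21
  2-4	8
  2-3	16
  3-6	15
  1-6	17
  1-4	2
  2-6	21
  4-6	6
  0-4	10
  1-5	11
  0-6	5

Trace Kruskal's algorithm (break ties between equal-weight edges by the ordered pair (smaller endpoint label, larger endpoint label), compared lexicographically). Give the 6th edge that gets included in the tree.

3-6

Sort edges by weight, then run Kruskal:
1-4 (2): add. Components now {0} {1,4} {2} {3} {5} {6}
0-6 (5): add. Components now {0,6} {1,4} {2} {3} {5}
4-6 (6): add. Components now {0,1,4,6} {2} {3} {5}
2-4 (8): add. Components now {0,1,2,4,6} {3} {5}
0-4 (10): skip — 0 and 4 already connected.
1-5 (11): add. Components now {0,1,2,4,5,6} {3}
3-6 (15): add. Components now {0,1,2,3,4,5,6}
The 6th edge added is 3-6.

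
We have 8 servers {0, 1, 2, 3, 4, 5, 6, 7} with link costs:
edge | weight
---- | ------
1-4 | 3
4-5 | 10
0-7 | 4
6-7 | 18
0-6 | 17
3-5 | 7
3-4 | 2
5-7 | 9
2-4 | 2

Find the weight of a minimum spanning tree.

44

Kruskal: consider edges lightest-first.
2-4 (2): add — endpoints in different components.
3-4 (2): add — endpoints in different components.
1-4 (3): add — endpoints in different components.
0-7 (4): add — endpoints in different components.
3-5 (7): add — endpoints in different components.
5-7 (9): add — endpoints in different components.
4-5 (10): skip — 4 and 5 already connected.
0-6 (17): add — endpoints in different components.
MST edges: 2-4, 3-4, 1-4, 0-7, 3-5, 5-7, 0-6; total weight 2+2+3+4+7+9+17 = 44.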